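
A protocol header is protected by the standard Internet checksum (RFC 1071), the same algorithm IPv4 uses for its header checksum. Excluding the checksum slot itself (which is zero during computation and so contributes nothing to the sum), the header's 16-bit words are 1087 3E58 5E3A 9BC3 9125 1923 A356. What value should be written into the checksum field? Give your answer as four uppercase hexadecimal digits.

One's-complement addition (fold any carry out of bit 15 back into bit 0):
  0x1087 + 0x3E58 = 0x04EDF
  0x4EDF + 0x5E3A = 0x0AD19
  0xAD19 + 0x9BC3 = 0x148DC → wrap carry → 0x48DD
  0x48DD + 0x9125 = 0x0DA02
  0xDA02 + 0x1923 = 0x0F325
  0xF325 + 0xA356 = 0x1967B → wrap carry → 0x967C
One's-complement sum = 0x967C.
Checksum = ~0x967C & 0xFFFF = 0x6983.

6983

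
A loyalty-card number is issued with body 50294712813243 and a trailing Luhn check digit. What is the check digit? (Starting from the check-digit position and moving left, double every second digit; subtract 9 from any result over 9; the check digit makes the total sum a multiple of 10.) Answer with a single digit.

3

Partial digits right→left: 3 4 2 3 1 8 2 1 7 4 9 2 0 5
Double every second digit counting from the check-digit position (so the 1st, 3rd, 5th, ... of the partial from the right).
  doubled (with −9 where >9): 6 4 2 4 5 9 0 → sum 30
  kept as-is: 4 3 8 1 4 2 5 → sum 27
Total = 30 + 27 = 57.
Check digit = (10 − (57 mod 10)) mod 10 = 3.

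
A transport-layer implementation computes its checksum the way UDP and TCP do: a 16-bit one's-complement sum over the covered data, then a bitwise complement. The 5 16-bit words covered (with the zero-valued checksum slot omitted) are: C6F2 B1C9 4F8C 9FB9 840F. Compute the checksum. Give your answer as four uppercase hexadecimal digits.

13EE

One's-complement addition (fold any carry out of bit 15 back into bit 0):
  0xC6F2 + 0xB1C9 = 0x178BB → wrap carry → 0x78BC
  0x78BC + 0x4F8C = 0x0C848
  0xC848 + 0x9FB9 = 0x16801 → wrap carry → 0x6802
  0x6802 + 0x840F = 0x0EC11
One's-complement sum = 0xEC11.
Checksum = ~0xEC11 & 0xFFFF = 0x13EE.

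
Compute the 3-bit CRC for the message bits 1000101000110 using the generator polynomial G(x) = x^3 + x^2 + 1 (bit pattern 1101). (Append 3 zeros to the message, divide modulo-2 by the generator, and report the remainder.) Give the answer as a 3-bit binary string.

101

Append 3 zeros: 1000101000110000. Divide by 1101 (XOR where the leading bit is 1):
  pos 0: 1000 XOR 1101 = 0101
  pos 1: 1011 XOR 1101 = 0110
  pos 2: 1100 XOR 1101 = 0001
  pos 5: 1100 XOR 1101 = 0001
  pos 8: 1011 XOR 1101 = 0110
  pos 9: 1100 XOR 1101 = 0001
  pos 12: 1000 XOR 1101 = 0101
Remainder (last 3 bits) = 101. This is the CRC / FCS.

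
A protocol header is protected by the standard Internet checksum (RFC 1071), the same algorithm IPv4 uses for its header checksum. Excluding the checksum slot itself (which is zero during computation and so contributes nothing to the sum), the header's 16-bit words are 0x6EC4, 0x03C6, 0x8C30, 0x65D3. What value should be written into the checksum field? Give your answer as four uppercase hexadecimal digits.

9B71

One's-complement addition (fold any carry out of bit 15 back into bit 0):
  0x6EC4 + 0x03C6 = 0x0728A
  0x728A + 0x8C30 = 0x0FEBA
  0xFEBA + 0x65D3 = 0x1648D → wrap carry → 0x648E
One's-complement sum = 0x648E.
Checksum = ~0x648E & 0xFFFF = 0x9B71.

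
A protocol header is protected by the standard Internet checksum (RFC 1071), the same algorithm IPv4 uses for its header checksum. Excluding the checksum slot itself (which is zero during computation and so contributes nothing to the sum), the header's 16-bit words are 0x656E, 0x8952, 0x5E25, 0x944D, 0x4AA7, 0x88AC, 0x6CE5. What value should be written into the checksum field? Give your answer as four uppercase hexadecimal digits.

DE92

One's-complement addition (fold any carry out of bit 15 back into bit 0):
  0x656E + 0x8952 = 0x0EEC0
  0xEEC0 + 0x5E25 = 0x14CE5 → wrap carry → 0x4CE6
  0x4CE6 + 0x944D = 0x0E133
  0xE133 + 0x4AA7 = 0x12BDA → wrap carry → 0x2BDB
  0x2BDB + 0x88AC = 0x0B487
  0xB487 + 0x6CE5 = 0x1216C → wrap carry → 0x216D
One's-complement sum = 0x216D.
Checksum = ~0x216D & 0xFFFF = 0xDE92.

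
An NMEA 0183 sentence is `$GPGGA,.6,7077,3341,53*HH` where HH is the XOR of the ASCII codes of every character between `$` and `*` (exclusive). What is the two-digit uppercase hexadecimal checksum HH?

XOR the ASCII codes of the payload characters:
  'G' = 0x47 → acc = 0x47
  'P' = 0x50 → acc = 0x17
  'G' = 0x47 → acc = 0x50
  'G' = 0x47 → acc = 0x17
  'A' = 0x41 → acc = 0x56
  ',' = 0x2C → acc = 0x7A
  '.' = 0x2E → acc = 0x54
  '6' = 0x36 → acc = 0x62
  ',' = 0x2C → acc = 0x4E
  '7' = 0x37 → acc = 0x79
  '0' = 0x30 → acc = 0x49
  '7' = 0x37 → acc = 0x7E
  '7' = 0x37 → acc = 0x49
  ',' = 0x2C → acc = 0x65
  '3' = 0x33 → acc = 0x56
  '3' = 0x33 → acc = 0x65
  '4' = 0x34 → acc = 0x51
  '1' = 0x31 → acc = 0x60
  ',' = 0x2C → acc = 0x4C
  '5' = 0x35 → acc = 0x79
  '3' = 0x33 → acc = 0x4A
Checksum = 0x4A.

4A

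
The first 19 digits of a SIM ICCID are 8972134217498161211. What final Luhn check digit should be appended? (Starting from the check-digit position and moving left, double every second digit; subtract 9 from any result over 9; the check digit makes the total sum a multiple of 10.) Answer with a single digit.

7

Partial digits right→left: 1 1 2 1 6 1 8 9 4 7 1 2 4 3 1 2 7 9 8
Double every second digit counting from the check-digit position (so the 1st, 3rd, 5th, ... of the partial from the right).
  doubled (with −9 where >9): 2 4 3 7 8 2 8 2 5 7 → sum 48
  kept as-is: 1 1 1 9 7 2 3 2 9 → sum 35
Total = 48 + 35 = 83.
Check digit = (10 − (83 mod 10)) mod 10 = 7.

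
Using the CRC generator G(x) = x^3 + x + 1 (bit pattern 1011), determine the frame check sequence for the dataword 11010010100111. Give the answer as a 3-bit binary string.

Append 3 zeros: 11010010100111000. Divide by 1011 (XOR where the leading bit is 1):
  pos 0: 1101 XOR 1011 = 0110
  pos 1: 1100 XOR 1011 = 0111
  pos 2: 1110 XOR 1011 = 0101
  pos 3: 1011 XOR 1011 = 0000
  pos 8: 1001 XOR 1011 = 0010
  pos 10: 1011 XOR 1011 = 0000
Remainder (last 3 bits) = 000. This is the CRC / FCS.

000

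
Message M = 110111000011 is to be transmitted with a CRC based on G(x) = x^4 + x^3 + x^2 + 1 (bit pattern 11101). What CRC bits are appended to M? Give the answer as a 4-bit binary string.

1011

Append 4 zeros: 1101110000110000. Divide by 11101 (XOR where the leading bit is 1):
  pos 0: 11011 XOR 11101 = 00110
  pos 2: 11010 XOR 11101 = 00111
  pos 4: 11100 XOR 11101 = 00001
  pos 8: 10110 XOR 11101 = 01011
  pos 9: 10110 XOR 11101 = 01011
  pos 10: 10110 XOR 11101 = 01011
  pos 11: 10110 XOR 11101 = 01011
Remainder (last 4 bits) = 1011. This is the CRC / FCS.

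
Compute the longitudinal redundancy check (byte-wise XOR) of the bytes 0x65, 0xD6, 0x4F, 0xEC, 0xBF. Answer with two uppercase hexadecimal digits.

XOR the bytes together:
  start with 0x65
  0x65 ⊕ 0xD6 = 0xB3
  0xB3 ⊕ 0x4F = 0xFC
  0xFC ⊕ 0xEC = 0x10
  0x10 ⊕ 0xBF = 0xAF

AF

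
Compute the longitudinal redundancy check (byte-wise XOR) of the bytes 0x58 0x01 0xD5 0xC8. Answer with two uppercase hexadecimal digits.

44

XOR the bytes together:
  start with 0x58
  0x58 ⊕ 0x01 = 0x59
  0x59 ⊕ 0xD5 = 0x8C
  0x8C ⊕ 0xC8 = 0x44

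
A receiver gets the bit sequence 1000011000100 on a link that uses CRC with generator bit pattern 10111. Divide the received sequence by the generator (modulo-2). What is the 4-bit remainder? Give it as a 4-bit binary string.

0000

Modulo-2 division of 1000011000100 by 10111:
  pos 0: 10000 XOR 10111 = 00111
  pos 2: 11111 XOR 10111 = 01000
  pos 3: 10000 XOR 10111 = 00111
  pos 5: 11100 XOR 10111 = 01011
  pos 6: 10111 XOR 10111 = 00000
Remainder = 0000 (zero — the frame passes the CRC check).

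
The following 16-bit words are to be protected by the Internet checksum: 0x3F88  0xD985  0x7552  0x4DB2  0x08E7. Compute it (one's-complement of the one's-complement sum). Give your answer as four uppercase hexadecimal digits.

1B06

One's-complement addition (fold any carry out of bit 15 back into bit 0):
  0x3F88 + 0xD985 = 0x1190D → wrap carry → 0x190E
  0x190E + 0x7552 = 0x08E60
  0x8E60 + 0x4DB2 = 0x0DC12
  0xDC12 + 0x08E7 = 0x0E4F9
One's-complement sum = 0xE4F9.
Checksum = ~0xE4F9 & 0xFFFF = 0x1B06.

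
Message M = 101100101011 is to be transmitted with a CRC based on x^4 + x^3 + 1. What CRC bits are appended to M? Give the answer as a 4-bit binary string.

0100

Append 4 zeros: 1011001010110000. Divide by 11001 (XOR where the leading bit is 1):
  pos 0: 10110 XOR 11001 = 01111
  pos 1: 11110 XOR 11001 = 00111
  pos 3: 11110 XOR 11001 = 00111
  pos 5: 11110 XOR 11001 = 00111
  pos 7: 11111 XOR 11001 = 00110
  pos 9: 11000 XOR 11001 = 00001
Remainder (last 4 bits) = 0100. This is the CRC / FCS.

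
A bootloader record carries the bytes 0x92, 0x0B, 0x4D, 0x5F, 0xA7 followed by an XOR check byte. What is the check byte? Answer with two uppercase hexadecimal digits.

XOR the bytes together:
  start with 0x92
  0x92 ⊕ 0x0B = 0x99
  0x99 ⊕ 0x4D = 0xD4
  0xD4 ⊕ 0x5F = 0x8B
  0x8B ⊕ 0xA7 = 0x2C

2C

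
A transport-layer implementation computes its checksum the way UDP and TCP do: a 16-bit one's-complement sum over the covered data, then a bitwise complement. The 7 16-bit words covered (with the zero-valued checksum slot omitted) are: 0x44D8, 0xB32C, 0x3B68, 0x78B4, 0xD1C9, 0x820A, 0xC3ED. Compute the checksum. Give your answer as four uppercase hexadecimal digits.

One's-complement addition (fold any carry out of bit 15 back into bit 0):
  0x44D8 + 0xB32C = 0x0F804
  0xF804 + 0x3B68 = 0x1336C → wrap carry → 0x336D
  0x336D + 0x78B4 = 0x0AC21
  0xAC21 + 0xD1C9 = 0x17DEA → wrap carry → 0x7DEB
  0x7DEB + 0x820A = 0x0FFF5
  0xFFF5 + 0xC3ED = 0x1C3E2 → wrap carry → 0xC3E3
One's-complement sum = 0xC3E3.
Checksum = ~0xC3E3 & 0xFFFF = 0x3C1C.

3C1C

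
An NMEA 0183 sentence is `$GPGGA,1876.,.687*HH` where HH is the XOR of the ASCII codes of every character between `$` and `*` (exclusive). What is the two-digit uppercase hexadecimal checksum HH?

XOR the ASCII codes of the payload characters:
  'G' = 0x47 → acc = 0x47
  'P' = 0x50 → acc = 0x17
  'G' = 0x47 → acc = 0x50
  'G' = 0x47 → acc = 0x17
  'A' = 0x41 → acc = 0x56
  ',' = 0x2C → acc = 0x7A
  '1' = 0x31 → acc = 0x4B
  '8' = 0x38 → acc = 0x73
  '7' = 0x37 → acc = 0x44
  '6' = 0x36 → acc = 0x72
  '.' = 0x2E → acc = 0x5C
  ',' = 0x2C → acc = 0x70
  '.' = 0x2E → acc = 0x5E
  '6' = 0x36 → acc = 0x68
  '8' = 0x38 → acc = 0x50
  '7' = 0x37 → acc = 0x67
Checksum = 0x67.

67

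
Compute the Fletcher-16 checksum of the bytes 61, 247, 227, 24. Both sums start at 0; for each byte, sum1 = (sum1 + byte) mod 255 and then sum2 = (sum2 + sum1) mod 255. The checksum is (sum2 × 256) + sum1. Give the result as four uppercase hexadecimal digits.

Running sums (mod 255):
  after byte 0 (61): sum1=61, sum2=61
  after byte 1 (247): sum1=53, sum2=114
  after byte 2 (227): sum1=25, sum2=139
  after byte 3 (24): sum1=49, sum2=188
Checksum = sum2·256 + sum1 = 188·256 + 49 = 48177 = 0xBC31.

BC31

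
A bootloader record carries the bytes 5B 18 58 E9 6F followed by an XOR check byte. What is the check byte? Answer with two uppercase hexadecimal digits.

9D

XOR the bytes together:
  start with 0x5B
  0x5B ⊕ 0x18 = 0x43
  0x43 ⊕ 0x58 = 0x1B
  0x1B ⊕ 0xE9 = 0xF2
  0xF2 ⊕ 0x6F = 0x9D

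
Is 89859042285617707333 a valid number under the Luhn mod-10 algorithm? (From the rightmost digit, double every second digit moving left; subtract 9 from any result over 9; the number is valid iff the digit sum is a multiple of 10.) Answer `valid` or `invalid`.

From the right, keep odd positions and double even positions (subtract 9 from any doubled value over 9):
  doubled (positions 2,4,...): 6 5 5 2 1 4 8 9 7 7 → sum 54
  kept (positions 1,3,...): 3 3 0 7 6 8 2 0 5 9 → sum 43
Total = 97.
97 mod 10 = 7, so the number is invalid.

invalid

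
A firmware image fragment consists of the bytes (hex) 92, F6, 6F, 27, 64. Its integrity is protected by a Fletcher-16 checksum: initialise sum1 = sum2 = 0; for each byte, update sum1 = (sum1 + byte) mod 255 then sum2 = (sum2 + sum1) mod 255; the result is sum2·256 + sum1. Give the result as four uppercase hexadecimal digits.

Running sums (mod 255):
  after byte 0 (92): sum1=146, sum2=146
  after byte 1 (F6): sum1=137, sum2=28
  after byte 2 (6F): sum1=248, sum2=21
  after byte 3 (27): sum1=32, sum2=53
  after byte 4 (64): sum1=132, sum2=185
Checksum = sum2·256 + sum1 = 185·256 + 132 = 47492 = 0xB984.

B984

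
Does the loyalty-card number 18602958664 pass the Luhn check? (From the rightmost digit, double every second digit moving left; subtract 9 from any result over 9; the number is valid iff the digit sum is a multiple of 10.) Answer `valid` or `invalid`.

valid

From the right, keep odd positions and double even positions (subtract 9 from any doubled value over 9):
  doubled (positions 2,4,...): 3 7 9 0 7 → sum 26
  kept (positions 1,3,...): 4 6 5 2 6 1 → sum 24
Total = 50.
50 mod 10 = 0, so the number is valid.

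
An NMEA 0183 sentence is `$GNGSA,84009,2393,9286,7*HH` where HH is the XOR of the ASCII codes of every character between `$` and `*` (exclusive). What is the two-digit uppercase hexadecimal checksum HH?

50

XOR the ASCII codes of the payload characters:
  'G' = 0x47 → acc = 0x47
  'N' = 0x4E → acc = 0x09
  'G' = 0x47 → acc = 0x4E
  'S' = 0x53 → acc = 0x1D
  'A' = 0x41 → acc = 0x5C
  ',' = 0x2C → acc = 0x70
  '8' = 0x38 → acc = 0x48
  '4' = 0x34 → acc = 0x7C
  '0' = 0x30 → acc = 0x4C
  '0' = 0x30 → acc = 0x7C
  '9' = 0x39 → acc = 0x45
  ',' = 0x2C → acc = 0x69
  '2' = 0x32 → acc = 0x5B
  '3' = 0x33 → acc = 0x68
  '9' = 0x39 → acc = 0x51
  '3' = 0x33 → acc = 0x62
  ',' = 0x2C → acc = 0x4E
  '9' = 0x39 → acc = 0x77
  '2' = 0x32 → acc = 0x45
  '8' = 0x38 → acc = 0x7D
  '6' = 0x36 → acc = 0x4B
  ',' = 0x2C → acc = 0x67
  '7' = 0x37 → acc = 0x50
Checksum = 0x50.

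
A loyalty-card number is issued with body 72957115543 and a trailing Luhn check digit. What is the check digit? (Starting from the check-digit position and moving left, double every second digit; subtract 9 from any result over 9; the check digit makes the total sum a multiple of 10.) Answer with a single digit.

5

Partial digits right→left: 3 4 5 5 1 1 7 5 9 2 7
Double every second digit counting from the check-digit position (so the 1st, 3rd, 5th, ... of the partial from the right).
  doubled (with −9 where >9): 6 1 2 5 9 5 → sum 28
  kept as-is: 4 5 1 5 2 → sum 17
Total = 28 + 17 = 45.
Check digit = (10 − (45 mod 10)) mod 10 = 5.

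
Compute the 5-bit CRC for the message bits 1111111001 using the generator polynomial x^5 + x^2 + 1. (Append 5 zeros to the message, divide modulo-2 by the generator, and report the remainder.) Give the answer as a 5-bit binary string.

Append 5 zeros: 111111100100000. Divide by 100101 (XOR where the leading bit is 1):
  pos 0: 111111 XOR 100101 = 011010
  pos 1: 110101 XOR 100101 = 010000
  pos 2: 100000 XOR 100101 = 000101
  pos 5: 101010 XOR 100101 = 001111
  pos 7: 111100 XOR 100101 = 011001
  pos 8: 110010 XOR 100101 = 010111
  pos 9: 101110 XOR 100101 = 001011
Remainder (last 5 bits) = 01011. This is the CRC / FCS.

01011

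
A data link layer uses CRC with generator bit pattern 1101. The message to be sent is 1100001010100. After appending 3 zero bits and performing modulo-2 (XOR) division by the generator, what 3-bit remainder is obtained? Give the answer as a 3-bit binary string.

101

Append 3 zeros: 1100001010100000. Divide by 1101 (XOR where the leading bit is 1):
  pos 0: 1100 XOR 1101 = 0001
  pos 3: 1001 XOR 1101 = 0100
  pos 4: 1000 XOR 1101 = 0101
  pos 5: 1011 XOR 1101 = 0110
  pos 6: 1100 XOR 1101 = 0001
  pos 9: 1100 XOR 1101 = 0001
  pos 12: 1000 XOR 1101 = 0101
Remainder (last 3 bits) = 101. This is the CRC / FCS.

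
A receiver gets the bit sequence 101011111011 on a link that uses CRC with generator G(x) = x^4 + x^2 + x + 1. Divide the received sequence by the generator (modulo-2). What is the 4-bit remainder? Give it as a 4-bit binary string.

1011

Modulo-2 division of 101011111011 by 10111:
  pos 0: 10101 XOR 10111 = 00010
  pos 3: 10111 XOR 10111 = 00000
Remainder = 1011 (nonzero — an error is detected).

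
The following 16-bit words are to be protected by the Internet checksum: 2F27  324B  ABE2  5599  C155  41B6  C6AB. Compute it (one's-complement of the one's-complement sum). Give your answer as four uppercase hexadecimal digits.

D359

One's-complement addition (fold any carry out of bit 15 back into bit 0):
  0x2F27 + 0x324B = 0x06172
  0x6172 + 0xABE2 = 0x10D54 → wrap carry → 0x0D55
  0x0D55 + 0x5599 = 0x062EE
  0x62EE + 0xC155 = 0x12443 → wrap carry → 0x2444
  0x2444 + 0x41B6 = 0x065FA
  0x65FA + 0xC6AB = 0x12CA5 → wrap carry → 0x2CA6
One's-complement sum = 0x2CA6.
Checksum = ~0x2CA6 & 0xFFFF = 0xD359.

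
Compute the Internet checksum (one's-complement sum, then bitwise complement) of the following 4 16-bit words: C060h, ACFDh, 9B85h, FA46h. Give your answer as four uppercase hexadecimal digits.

One's-complement addition (fold any carry out of bit 15 back into bit 0):
  0xC060 + 0xACFD = 0x16D5D → wrap carry → 0x6D5E
  0x6D5E + 0x9B85 = 0x108E3 → wrap carry → 0x08E4
  0x08E4 + 0xFA46 = 0x1032A → wrap carry → 0x032B
One's-complement sum = 0x032B.
Checksum = ~0x032B & 0xFFFF = 0xFCD4.

FCD4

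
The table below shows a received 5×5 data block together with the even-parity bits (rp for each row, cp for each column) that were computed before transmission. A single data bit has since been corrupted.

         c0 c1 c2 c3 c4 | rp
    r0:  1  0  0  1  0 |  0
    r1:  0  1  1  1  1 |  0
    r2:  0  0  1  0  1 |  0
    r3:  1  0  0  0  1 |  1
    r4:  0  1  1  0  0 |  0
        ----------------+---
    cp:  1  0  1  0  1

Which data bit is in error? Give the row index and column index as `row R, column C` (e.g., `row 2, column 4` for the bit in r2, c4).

row 3, column 0

Recompute each row's even parity and compare to rp:
  r0: data parity 0, sent rp 0 → ok
  r1: data parity 0, sent rp 0 → ok
  r2: data parity 0, sent rp 0 → ok
  r3: data parity 0, sent rp 1 → mismatch
  r4: data parity 0, sent rp 0 → ok
Recompute each column's even parity and compare to cp:
  c0: data parity 0, sent cp 1 → mismatch
  c1: data parity 0, sent cp 0 → ok
  c2: data parity 1, sent cp 1 → ok
  c3: data parity 0, sent cp 0 → ok
  c4: data parity 1, sent cp 1 → ok
Exactly one row (r3) and one column (c0) fail → the flipped bit is at their intersection.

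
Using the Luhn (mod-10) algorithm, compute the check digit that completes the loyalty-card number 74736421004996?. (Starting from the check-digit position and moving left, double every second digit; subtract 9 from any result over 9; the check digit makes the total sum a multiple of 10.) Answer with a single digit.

Partial digits right→left: 6 9 9 4 0 0 1 2 4 6 3 7 4 7
Double every second digit counting from the check-digit position (so the 1st, 3rd, 5th, ... of the partial from the right).
  doubled (with −9 where >9): 3 9 0 2 8 6 8 → sum 36
  kept as-is: 9 4 0 2 6 7 7 → sum 35
Total = 36 + 35 = 71.
Check digit = (10 − (71 mod 10)) mod 10 = 9.

9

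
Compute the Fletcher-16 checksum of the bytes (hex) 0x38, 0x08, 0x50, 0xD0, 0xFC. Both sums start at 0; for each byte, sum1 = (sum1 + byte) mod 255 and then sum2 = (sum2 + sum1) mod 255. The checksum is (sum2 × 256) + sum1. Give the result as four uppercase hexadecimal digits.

C85E

Running sums (mod 255):
  after byte 0 (0x38): sum1=56, sum2=56
  after byte 1 (0x08): sum1=64, sum2=120
  after byte 2 (0x50): sum1=144, sum2=9
  after byte 3 (0xD0): sum1=97, sum2=106
  after byte 4 (0xFC): sum1=94, sum2=200
Checksum = sum2·256 + sum1 = 200·256 + 94 = 51294 = 0xC85E.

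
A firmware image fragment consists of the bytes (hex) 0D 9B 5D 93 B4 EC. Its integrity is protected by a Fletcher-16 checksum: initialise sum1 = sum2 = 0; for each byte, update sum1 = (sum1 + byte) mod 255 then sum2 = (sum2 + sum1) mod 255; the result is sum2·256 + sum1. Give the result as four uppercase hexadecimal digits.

DE3B

Running sums (mod 255):
  after byte 0 (0D): sum1=13, sum2=13
  after byte 1 (9B): sum1=168, sum2=181
  after byte 2 (5D): sum1=6, sum2=187
  after byte 3 (93): sum1=153, sum2=85
  after byte 4 (B4): sum1=78, sum2=163
  after byte 5 (EC): sum1=59, sum2=222
Checksum = sum2·256 + sum1 = 222·256 + 59 = 56891 = 0xDE3B.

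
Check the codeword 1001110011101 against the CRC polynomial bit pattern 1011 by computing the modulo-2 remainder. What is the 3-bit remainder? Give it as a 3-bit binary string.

Modulo-2 division of 1001110011101 by 1011:
  pos 0: 1001 XOR 1011 = 0010
  pos 2: 1011 XOR 1011 = 0000
  pos 8: 1110 XOR 1011 = 0101
  pos 9: 1011 XOR 1011 = 0000
Remainder = 000 (zero — the frame passes the CRC check).

000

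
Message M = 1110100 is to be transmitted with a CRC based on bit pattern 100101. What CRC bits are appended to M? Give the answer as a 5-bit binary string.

11000

Append 5 zeros: 111010000000. Divide by 100101 (XOR where the leading bit is 1):
  pos 0: 111010 XOR 100101 = 011111
  pos 1: 111110 XOR 100101 = 011011
  pos 2: 110110 XOR 100101 = 010011
  pos 3: 100110 XOR 100101 = 000011
Remainder (last 5 bits) = 11000. This is the CRC / FCS.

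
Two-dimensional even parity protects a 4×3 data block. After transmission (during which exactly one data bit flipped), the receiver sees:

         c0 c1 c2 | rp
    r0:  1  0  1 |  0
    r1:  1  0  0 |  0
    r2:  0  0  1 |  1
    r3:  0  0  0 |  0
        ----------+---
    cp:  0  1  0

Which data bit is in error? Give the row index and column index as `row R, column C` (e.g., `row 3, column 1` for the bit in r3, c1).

Recompute each row's even parity and compare to rp:
  r0: data parity 0, sent rp 0 → ok
  r1: data parity 1, sent rp 0 → mismatch
  r2: data parity 1, sent rp 1 → ok
  r3: data parity 0, sent rp 0 → ok
Recompute each column's even parity and compare to cp:
  c0: data parity 0, sent cp 0 → ok
  c1: data parity 0, sent cp 1 → mismatch
  c2: data parity 0, sent cp 0 → ok
Exactly one row (r1) and one column (c1) fail → the flipped bit is at their intersection.

row 1, column 1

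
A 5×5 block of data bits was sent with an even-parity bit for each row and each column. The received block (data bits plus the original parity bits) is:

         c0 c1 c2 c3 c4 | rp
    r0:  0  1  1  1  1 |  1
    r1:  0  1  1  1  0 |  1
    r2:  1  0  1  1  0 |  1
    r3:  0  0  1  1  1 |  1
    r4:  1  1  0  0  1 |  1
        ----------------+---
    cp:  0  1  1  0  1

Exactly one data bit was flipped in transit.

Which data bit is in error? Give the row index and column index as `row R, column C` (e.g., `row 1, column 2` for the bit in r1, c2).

Recompute each row's even parity and compare to rp:
  r0: data parity 0, sent rp 1 → mismatch
  r1: data parity 1, sent rp 1 → ok
  r2: data parity 1, sent rp 1 → ok
  r3: data parity 1, sent rp 1 → ok
  r4: data parity 1, sent rp 1 → ok
Recompute each column's even parity and compare to cp:
  c0: data parity 0, sent cp 0 → ok
  c1: data parity 1, sent cp 1 → ok
  c2: data parity 0, sent cp 1 → mismatch
  c3: data parity 0, sent cp 0 → ok
  c4: data parity 1, sent cp 1 → ok
Exactly one row (r0) and one column (c2) fail → the flipped bit is at their intersection.

row 0, column 2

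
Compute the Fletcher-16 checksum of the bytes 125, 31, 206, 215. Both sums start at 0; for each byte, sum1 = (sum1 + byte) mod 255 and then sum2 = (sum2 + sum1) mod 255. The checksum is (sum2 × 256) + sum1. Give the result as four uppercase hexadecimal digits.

Running sums (mod 255):
  after byte 0 (125): sum1=125, sum2=125
  after byte 1 (31): sum1=156, sum2=26
  after byte 2 (206): sum1=107, sum2=133
  after byte 3 (215): sum1=67, sum2=200
Checksum = sum2·256 + sum1 = 200·256 + 67 = 51267 = 0xC843.

C843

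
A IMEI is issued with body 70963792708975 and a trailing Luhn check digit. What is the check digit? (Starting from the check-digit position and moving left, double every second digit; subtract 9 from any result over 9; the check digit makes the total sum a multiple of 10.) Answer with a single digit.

8

Partial digits right→left: 5 7 9 8 0 7 2 9 7 3 6 9 0 7
Double every second digit counting from the check-digit position (so the 1st, 3rd, 5th, ... of the partial from the right).
  doubled (with −9 where >9): 1 9 0 4 5 3 0 → sum 22
  kept as-is: 7 8 7 9 3 9 7 → sum 50
Total = 22 + 50 = 72.
Check digit = (10 − (72 mod 10)) mod 10 = 8.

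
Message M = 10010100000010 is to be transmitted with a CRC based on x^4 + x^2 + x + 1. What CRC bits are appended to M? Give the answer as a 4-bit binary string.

Append 4 zeros: 100101000000100000. Divide by 10111 (XOR where the leading bit is 1):
  pos 0: 10010 XOR 10111 = 00101
  pos 2: 10110 XOR 10111 = 00001
  pos 6: 10000 XOR 10111 = 00111
  pos 8: 11101 XOR 10111 = 01010
  pos 9: 10100 XOR 10111 = 00011
  pos 12: 11000 XOR 10111 = 01111
  pos 13: 11110 XOR 10111 = 01001
Remainder (last 4 bits) = 1001. This is the CRC / FCS.

1001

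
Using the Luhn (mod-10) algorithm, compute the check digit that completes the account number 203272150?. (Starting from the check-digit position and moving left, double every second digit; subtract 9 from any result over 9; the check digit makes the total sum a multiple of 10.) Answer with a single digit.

Partial digits right→left: 0 5 1 2 7 2 3 0 2
Double every second digit counting from the check-digit position (so the 1st, 3rd, 5th, ... of the partial from the right).
  doubled (with −9 where >9): 0 2 5 6 4 → sum 17
  kept as-is: 5 2 2 0 → sum 9
Total = 17 + 9 = 26.
Check digit = (10 − (26 mod 10)) mod 10 = 4.

4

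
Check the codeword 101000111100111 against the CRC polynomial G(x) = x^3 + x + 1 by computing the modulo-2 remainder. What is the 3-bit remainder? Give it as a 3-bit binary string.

000

Modulo-2 division of 101000111100111 by 1011:
  pos 0: 1010 XOR 1011 = 0001
  pos 3: 1001 XOR 1011 = 0010
  pos 5: 1011 XOR 1011 = 0000
  pos 9: 1001 XOR 1011 = 0010
  pos 11: 1011 XOR 1011 = 0000
Remainder = 000 (zero — the frame passes the CRC check).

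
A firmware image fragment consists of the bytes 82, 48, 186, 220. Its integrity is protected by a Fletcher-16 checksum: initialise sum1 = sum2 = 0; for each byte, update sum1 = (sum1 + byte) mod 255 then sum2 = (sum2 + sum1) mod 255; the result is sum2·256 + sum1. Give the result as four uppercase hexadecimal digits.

2C1A

Running sums (mod 255):
  after byte 0 (82): sum1=82, sum2=82
  after byte 1 (48): sum1=130, sum2=212
  after byte 2 (186): sum1=61, sum2=18
  after byte 3 (220): sum1=26, sum2=44
Checksum = sum2·256 + sum1 = 44·256 + 26 = 11290 = 0x2C1A.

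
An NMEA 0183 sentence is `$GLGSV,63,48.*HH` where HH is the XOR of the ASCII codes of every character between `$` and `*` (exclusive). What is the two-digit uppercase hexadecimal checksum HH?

6E

XOR the ASCII codes of the payload characters:
  'G' = 0x47 → acc = 0x47
  'L' = 0x4C → acc = 0x0B
  'G' = 0x47 → acc = 0x4C
  'S' = 0x53 → acc = 0x1F
  'V' = 0x56 → acc = 0x49
  ',' = 0x2C → acc = 0x65
  '6' = 0x36 → acc = 0x53
  '3' = 0x33 → acc = 0x60
  ',' = 0x2C → acc = 0x4C
  '4' = 0x34 → acc = 0x78
  '8' = 0x38 → acc = 0x40
  '.' = 0x2E → acc = 0x6E
Checksum = 0x6E.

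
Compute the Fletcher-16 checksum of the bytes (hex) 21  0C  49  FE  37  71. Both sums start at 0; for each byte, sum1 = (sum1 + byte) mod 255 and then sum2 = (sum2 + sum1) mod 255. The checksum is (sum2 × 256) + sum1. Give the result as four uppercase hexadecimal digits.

Running sums (mod 255):
  after byte 0 (21): sum1=33, sum2=33
  after byte 1 (0C): sum1=45, sum2=78
  after byte 2 (49): sum1=118, sum2=196
  after byte 3 (FE): sum1=117, sum2=58
  after byte 4 (37): sum1=172, sum2=230
  after byte 5 (71): sum1=30, sum2=5
Checksum = sum2·256 + sum1 = 5·256 + 30 = 1310 = 0x051E.

051E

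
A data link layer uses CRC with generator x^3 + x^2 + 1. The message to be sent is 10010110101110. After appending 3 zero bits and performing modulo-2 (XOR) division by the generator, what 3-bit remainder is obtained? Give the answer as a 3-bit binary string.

000

Append 3 zeros: 10010110101110000. Divide by 1101 (XOR where the leading bit is 1):
  pos 0: 1001 XOR 1101 = 0100
  pos 1: 1000 XOR 1101 = 0101
  pos 2: 1011 XOR 1101 = 0110
  pos 3: 1101 XOR 1101 = 0000
  pos 8: 1011 XOR 1101 = 0110
  pos 9: 1101 XOR 1101 = 0000
Remainder (last 3 bits) = 000. This is the CRC / FCS.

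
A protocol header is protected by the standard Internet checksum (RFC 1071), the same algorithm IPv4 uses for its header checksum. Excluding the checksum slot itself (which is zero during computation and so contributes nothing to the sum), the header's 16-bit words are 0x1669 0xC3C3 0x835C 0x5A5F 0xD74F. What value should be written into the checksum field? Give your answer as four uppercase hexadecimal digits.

70C7

One's-complement addition (fold any carry out of bit 15 back into bit 0):
  0x1669 + 0xC3C3 = 0x0DA2C
  0xDA2C + 0x835C = 0x15D88 → wrap carry → 0x5D89
  0x5D89 + 0x5A5F = 0x0B7E8
  0xB7E8 + 0xD74F = 0x18F37 → wrap carry → 0x8F38
One's-complement sum = 0x8F38.
Checksum = ~0x8F38 & 0xFFFF = 0x70C7.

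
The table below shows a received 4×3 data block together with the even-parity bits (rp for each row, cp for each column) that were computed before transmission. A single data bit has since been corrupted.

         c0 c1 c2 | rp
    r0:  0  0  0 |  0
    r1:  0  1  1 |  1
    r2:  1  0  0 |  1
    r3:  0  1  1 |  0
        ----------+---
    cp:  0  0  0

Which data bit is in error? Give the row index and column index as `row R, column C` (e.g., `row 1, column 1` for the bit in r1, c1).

row 1, column 0

Recompute each row's even parity and compare to rp:
  r0: data parity 0, sent rp 0 → ok
  r1: data parity 0, sent rp 1 → mismatch
  r2: data parity 1, sent rp 1 → ok
  r3: data parity 0, sent rp 0 → ok
Recompute each column's even parity and compare to cp:
  c0: data parity 1, sent cp 0 → mismatch
  c1: data parity 0, sent cp 0 → ok
  c2: data parity 0, sent cp 0 → ok
Exactly one row (r1) and one column (c0) fail → the flipped bit is at their intersection.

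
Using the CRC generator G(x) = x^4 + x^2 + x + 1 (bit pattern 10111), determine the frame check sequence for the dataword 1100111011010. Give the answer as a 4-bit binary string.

1010

Append 4 zeros: 11001110110100000. Divide by 10111 (XOR where the leading bit is 1):
  pos 0: 11001 XOR 10111 = 01110
  pos 1: 11101 XOR 10111 = 01010
  pos 2: 10101 XOR 10111 = 00010
  pos 5: 10011 XOR 10111 = 00100
  pos 7: 10001 XOR 10111 = 00110
  pos 9: 11000 XOR 10111 = 01111
  pos 10: 11110 XOR 10111 = 01001
  pos 11: 10010 XOR 10111 = 00101
Remainder (last 4 bits) = 1010. This is the CRC / FCS.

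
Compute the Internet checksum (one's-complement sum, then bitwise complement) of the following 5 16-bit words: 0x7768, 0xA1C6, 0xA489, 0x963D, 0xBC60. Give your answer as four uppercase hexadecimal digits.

One's-complement addition (fold any carry out of bit 15 back into bit 0):
  0x7768 + 0xA1C6 = 0x1192E → wrap carry → 0x192F
  0x192F + 0xA489 = 0x0BDB8
  0xBDB8 + 0x963D = 0x153F5 → wrap carry → 0x53F6
  0x53F6 + 0xBC60 = 0x11056 → wrap carry → 0x1057
One's-complement sum = 0x1057.
Checksum = ~0x1057 & 0xFFFF = 0xEFA8.

EFA8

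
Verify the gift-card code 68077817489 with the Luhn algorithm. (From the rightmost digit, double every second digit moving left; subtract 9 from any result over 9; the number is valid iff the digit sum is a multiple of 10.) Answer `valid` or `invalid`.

From the right, keep odd positions and double even positions (subtract 9 from any doubled value over 9):
  doubled (positions 2,4,...): 7 5 7 5 7 → sum 31
  kept (positions 1,3,...): 9 4 1 7 0 6 → sum 27
Total = 58.
58 mod 10 = 8, so the number is invalid.

invalid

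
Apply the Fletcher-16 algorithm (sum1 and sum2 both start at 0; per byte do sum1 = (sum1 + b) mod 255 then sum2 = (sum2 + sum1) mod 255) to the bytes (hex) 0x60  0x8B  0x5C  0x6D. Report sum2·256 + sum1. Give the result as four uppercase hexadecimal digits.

Running sums (mod 255):
  after byte 0 (0x60): sum1=96, sum2=96
  after byte 1 (0x8B): sum1=235, sum2=76
  after byte 2 (0x5C): sum1=72, sum2=148
  after byte 3 (0x6D): sum1=181, sum2=74
Checksum = sum2·256 + sum1 = 74·256 + 181 = 19125 = 0x4AB5.

4AB5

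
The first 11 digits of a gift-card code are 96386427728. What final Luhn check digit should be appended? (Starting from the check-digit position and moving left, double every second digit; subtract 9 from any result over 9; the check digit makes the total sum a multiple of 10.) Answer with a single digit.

Partial digits right→left: 8 2 7 7 2 4 6 8 3 6 9
Double every second digit counting from the check-digit position (so the 1st, 3rd, 5th, ... of the partial from the right).
  doubled (with −9 where >9): 7 5 4 3 6 9 → sum 34
  kept as-is: 2 7 4 8 6 → sum 27
Total = 34 + 27 = 61.
Check digit = (10 − (61 mod 10)) mod 10 = 9.

9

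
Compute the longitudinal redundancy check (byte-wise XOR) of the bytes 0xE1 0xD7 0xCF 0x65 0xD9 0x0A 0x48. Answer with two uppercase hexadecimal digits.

07

XOR the bytes together:
  start with 0xE1
  0xE1 ⊕ 0xD7 = 0x36
  0x36 ⊕ 0xCF = 0xF9
  0xF9 ⊕ 0x65 = 0x9C
  0x9C ⊕ 0xD9 = 0x45
  0x45 ⊕ 0x0A = 0x4F
  0x4F ⊕ 0x48 = 0x07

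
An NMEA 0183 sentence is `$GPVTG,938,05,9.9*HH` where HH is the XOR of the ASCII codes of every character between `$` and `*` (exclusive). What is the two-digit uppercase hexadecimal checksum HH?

67

XOR the ASCII codes of the payload characters:
  'G' = 0x47 → acc = 0x47
  'P' = 0x50 → acc = 0x17
  'V' = 0x56 → acc = 0x41
  'T' = 0x54 → acc = 0x15
  'G' = 0x47 → acc = 0x52
  ',' = 0x2C → acc = 0x7E
  '9' = 0x39 → acc = 0x47
  '3' = 0x33 → acc = 0x74
  '8' = 0x38 → acc = 0x4C
  ',' = 0x2C → acc = 0x60
  '0' = 0x30 → acc = 0x50
  '5' = 0x35 → acc = 0x65
  ',' = 0x2C → acc = 0x49
  '9' = 0x39 → acc = 0x70
  '.' = 0x2E → acc = 0x5E
  '9' = 0x39 → acc = 0x67
Checksum = 0x67.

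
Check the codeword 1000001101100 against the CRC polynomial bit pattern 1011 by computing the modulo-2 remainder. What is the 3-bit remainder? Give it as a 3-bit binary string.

Modulo-2 division of 1000001101100 by 1011:
  pos 0: 1000 XOR 1011 = 0011
  pos 2: 1100 XOR 1011 = 0111
  pos 3: 1111 XOR 1011 = 0100
  pos 4: 1001 XOR 1011 = 0010
  pos 6: 1001 XOR 1011 = 0010
  pos 8: 1010 XOR 1011 = 0001
Remainder = 010 (nonzero — an error is detected).

010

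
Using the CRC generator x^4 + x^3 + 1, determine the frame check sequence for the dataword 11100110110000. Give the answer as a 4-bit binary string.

0010

Append 4 zeros: 111001101100000000. Divide by 11001 (XOR where the leading bit is 1):
  pos 0: 11100 XOR 11001 = 00101
  pos 2: 10111 XOR 11001 = 01110
  pos 3: 11100 XOR 11001 = 00101
  pos 5: 10111 XOR 11001 = 01110
  pos 6: 11100 XOR 11001 = 00101
  pos 8: 10100 XOR 11001 = 01101
  pos 9: 11010 XOR 11001 = 00011
  pos 12: 11000 XOR 11001 = 00001
Remainder (last 4 bits) = 0010. This is the CRC / FCS.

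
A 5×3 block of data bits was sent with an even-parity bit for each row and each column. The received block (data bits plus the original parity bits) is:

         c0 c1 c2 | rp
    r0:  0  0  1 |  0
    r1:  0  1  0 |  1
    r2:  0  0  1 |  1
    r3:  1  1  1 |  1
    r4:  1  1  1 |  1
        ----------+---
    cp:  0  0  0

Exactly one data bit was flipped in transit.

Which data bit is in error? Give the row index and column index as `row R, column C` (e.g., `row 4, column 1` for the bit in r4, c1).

row 0, column 1

Recompute each row's even parity and compare to rp:
  r0: data parity 1, sent rp 0 → mismatch
  r1: data parity 1, sent rp 1 → ok
  r2: data parity 1, sent rp 1 → ok
  r3: data parity 1, sent rp 1 → ok
  r4: data parity 1, sent rp 1 → ok
Recompute each column's even parity and compare to cp:
  c0: data parity 0, sent cp 0 → ok
  c1: data parity 1, sent cp 0 → mismatch
  c2: data parity 0, sent cp 0 → ok
Exactly one row (r0) and one column (c1) fail → the flipped bit is at their intersection.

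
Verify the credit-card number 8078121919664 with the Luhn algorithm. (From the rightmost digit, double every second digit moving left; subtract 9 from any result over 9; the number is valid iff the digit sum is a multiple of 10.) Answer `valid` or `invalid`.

From the right, keep odd positions and double even positions (subtract 9 from any doubled value over 9):
  doubled (positions 2,4,...): 3 9 9 4 7 0 → sum 32
  kept (positions 1,3,...): 4 6 1 1 1 7 8 → sum 28
Total = 60.
60 mod 10 = 0, so the number is valid.

valid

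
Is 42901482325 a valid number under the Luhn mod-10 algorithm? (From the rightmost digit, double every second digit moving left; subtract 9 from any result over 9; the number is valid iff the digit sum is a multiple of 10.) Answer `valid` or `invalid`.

From the right, keep odd positions and double even positions (subtract 9 from any doubled value over 9):
  doubled (positions 2,4,...): 4 4 8 0 4 → sum 20
  kept (positions 1,3,...): 5 3 8 1 9 4 → sum 30
Total = 50.
50 mod 10 = 0, so the number is valid.

valid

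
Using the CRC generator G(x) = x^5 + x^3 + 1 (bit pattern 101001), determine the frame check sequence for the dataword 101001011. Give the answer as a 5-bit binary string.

Append 5 zeros: 10100101100000. Divide by 101001 (XOR where the leading bit is 1):
  pos 0: 101001 XOR 101001 = 000000
  pos 7: 110000 XOR 101001 = 011001
  pos 8: 110010 XOR 101001 = 011011
Remainder (last 5 bits) = 11011. This is the CRC / FCS.

11011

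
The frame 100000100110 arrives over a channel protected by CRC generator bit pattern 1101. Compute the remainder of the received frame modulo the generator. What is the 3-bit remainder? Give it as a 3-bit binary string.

010

Modulo-2 division of 100000100110 by 1101:
  pos 0: 1000 XOR 1101 = 0101
  pos 1: 1010 XOR 1101 = 0111
  pos 2: 1110 XOR 1101 = 0011
  pos 4: 1110 XOR 1101 = 0011
  pos 6: 1101 XOR 1101 = 0000
Remainder = 010 (nonzero — an error is detected).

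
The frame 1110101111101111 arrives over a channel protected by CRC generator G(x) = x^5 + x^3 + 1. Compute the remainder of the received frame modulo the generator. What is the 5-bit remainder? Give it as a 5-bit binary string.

00001

Modulo-2 division of 1110101111101111 by 101001:
  pos 0: 111010 XOR 101001 = 010011
  pos 1: 100111 XOR 101001 = 001110
  pos 3: 111011 XOR 101001 = 010010
  pos 4: 100101 XOR 101001 = 001100
  pos 6: 110010 XOR 101001 = 011011
  pos 7: 110111 XOR 101001 = 011110
  pos 8: 111101 XOR 101001 = 010100
  pos 9: 101001 XOR 101001 = 000000
Remainder = 00001 (nonzero — an error is detected).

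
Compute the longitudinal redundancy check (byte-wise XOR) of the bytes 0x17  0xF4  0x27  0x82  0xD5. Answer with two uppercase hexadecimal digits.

93

XOR the bytes together:
  start with 0x17
  0x17 ⊕ 0xF4 = 0xE3
  0xE3 ⊕ 0x27 = 0xC4
  0xC4 ⊕ 0x82 = 0x46
  0x46 ⊕ 0xD5 = 0x93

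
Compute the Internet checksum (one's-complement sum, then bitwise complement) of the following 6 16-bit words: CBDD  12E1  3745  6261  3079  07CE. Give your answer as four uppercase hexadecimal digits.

4F53

One's-complement addition (fold any carry out of bit 15 back into bit 0):
  0xCBDD + 0x12E1 = 0x0DEBE
  0xDEBE + 0x3745 = 0x11603 → wrap carry → 0x1604
  0x1604 + 0x6261 = 0x07865
  0x7865 + 0x3079 = 0x0A8DE
  0xA8DE + 0x07CE = 0x0B0AC
One's-complement sum = 0xB0AC.
Checksum = ~0xB0AC & 0xFFFF = 0x4F53.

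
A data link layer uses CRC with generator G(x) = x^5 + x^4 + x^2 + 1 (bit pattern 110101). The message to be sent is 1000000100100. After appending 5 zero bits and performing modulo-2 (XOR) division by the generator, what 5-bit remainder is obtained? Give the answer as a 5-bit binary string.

Append 5 zeros: 100000010010000000. Divide by 110101 (XOR where the leading bit is 1):
  pos 0: 100000 XOR 110101 = 010101
  pos 1: 101010 XOR 110101 = 011111
  pos 2: 111111 XOR 110101 = 001010
  pos 4: 101000 XOR 110101 = 011101
  pos 5: 111011 XOR 110101 = 001110
  pos 7: 111000 XOR 110101 = 001101
  pos 9: 110100 XOR 110101 = 000001
Remainder (last 5 bits) = 01000. This is the CRC / FCS.

01000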